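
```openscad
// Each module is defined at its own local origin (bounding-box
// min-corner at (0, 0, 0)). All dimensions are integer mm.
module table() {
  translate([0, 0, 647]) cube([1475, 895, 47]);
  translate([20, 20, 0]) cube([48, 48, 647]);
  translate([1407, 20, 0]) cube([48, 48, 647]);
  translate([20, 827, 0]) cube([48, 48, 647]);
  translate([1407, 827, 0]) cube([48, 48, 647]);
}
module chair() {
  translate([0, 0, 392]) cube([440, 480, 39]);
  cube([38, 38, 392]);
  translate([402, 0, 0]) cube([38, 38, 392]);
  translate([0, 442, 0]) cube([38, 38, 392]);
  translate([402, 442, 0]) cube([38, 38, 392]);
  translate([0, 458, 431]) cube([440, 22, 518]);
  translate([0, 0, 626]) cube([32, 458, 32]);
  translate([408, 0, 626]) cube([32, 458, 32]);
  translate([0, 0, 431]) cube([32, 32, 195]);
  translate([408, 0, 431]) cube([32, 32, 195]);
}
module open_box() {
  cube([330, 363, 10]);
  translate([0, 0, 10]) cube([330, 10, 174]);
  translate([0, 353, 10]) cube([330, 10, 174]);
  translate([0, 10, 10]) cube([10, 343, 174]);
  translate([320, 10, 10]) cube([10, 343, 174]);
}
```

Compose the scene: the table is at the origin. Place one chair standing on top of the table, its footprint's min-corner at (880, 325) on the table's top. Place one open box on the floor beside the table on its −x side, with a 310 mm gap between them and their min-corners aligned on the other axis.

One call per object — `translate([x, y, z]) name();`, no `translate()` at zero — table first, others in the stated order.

table();
translate([880, 325, 694]) chair();
translate([-640, 0, 0]) open_box();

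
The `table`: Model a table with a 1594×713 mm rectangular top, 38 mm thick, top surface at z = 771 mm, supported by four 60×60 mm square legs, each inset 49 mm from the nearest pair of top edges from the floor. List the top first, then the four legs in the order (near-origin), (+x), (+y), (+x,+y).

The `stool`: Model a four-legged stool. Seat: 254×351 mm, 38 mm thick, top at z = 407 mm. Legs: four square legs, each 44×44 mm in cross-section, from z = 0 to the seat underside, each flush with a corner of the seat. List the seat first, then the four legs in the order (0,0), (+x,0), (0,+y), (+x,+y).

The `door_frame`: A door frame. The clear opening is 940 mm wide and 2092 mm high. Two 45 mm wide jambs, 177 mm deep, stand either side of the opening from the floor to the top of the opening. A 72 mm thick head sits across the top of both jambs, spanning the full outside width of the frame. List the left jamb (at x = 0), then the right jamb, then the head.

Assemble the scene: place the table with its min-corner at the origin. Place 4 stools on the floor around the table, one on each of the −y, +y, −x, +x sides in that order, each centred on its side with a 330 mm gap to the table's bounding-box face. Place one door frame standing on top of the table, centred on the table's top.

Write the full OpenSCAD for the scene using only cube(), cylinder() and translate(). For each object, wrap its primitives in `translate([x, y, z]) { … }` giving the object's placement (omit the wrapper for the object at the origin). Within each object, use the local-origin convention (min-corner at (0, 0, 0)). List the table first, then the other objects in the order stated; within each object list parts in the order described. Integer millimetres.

translate([0, 0, 733]) cube([1594, 713, 38]);
translate([49, 49, 0]) cube([60, 60, 733]);
translate([1485, 49, 0]) cube([60, 60, 733]);
translate([49, 604, 0]) cube([60, 60, 733]);
translate([1485, 604, 0]) cube([60, 60, 733]);
translate([670, -681, 0]) {
  translate([0, 0, 369]) cube([254, 351, 38]);
  cube([44, 44, 369]);
  translate([210, 0, 0]) cube([44, 44, 369]);
  translate([0, 307, 0]) cube([44, 44, 369]);
  translate([210, 307, 0]) cube([44, 44, 369]);
}
translate([670, 1043, 0]) {
  translate([0, 0, 369]) cube([254, 351, 38]);
  cube([44, 44, 369]);
  translate([210, 0, 0]) cube([44, 44, 369]);
  translate([0, 307, 0]) cube([44, 44, 369]);
  translate([210, 307, 0]) cube([44, 44, 369]);
}
translate([-584, 181, 0]) {
  translate([0, 0, 369]) cube([254, 351, 38]);
  cube([44, 44, 369]);
  translate([210, 0, 0]) cube([44, 44, 369]);
  translate([0, 307, 0]) cube([44, 44, 369]);
  translate([210, 307, 0]) cube([44, 44, 369]);
}
translate([1924, 181, 0]) {
  translate([0, 0, 369]) cube([254, 351, 38]);
  cube([44, 44, 369]);
  translate([210, 0, 0]) cube([44, 44, 369]);
  translate([0, 307, 0]) cube([44, 44, 369]);
  translate([210, 307, 0]) cube([44, 44, 369]);
}
translate([282, 268, 771]) {
  cube([45, 177, 2092]);
  translate([985, 0, 0]) cube([45, 177, 2092]);
  translate([0, 0, 2092]) cube([1030, 177, 72]);
}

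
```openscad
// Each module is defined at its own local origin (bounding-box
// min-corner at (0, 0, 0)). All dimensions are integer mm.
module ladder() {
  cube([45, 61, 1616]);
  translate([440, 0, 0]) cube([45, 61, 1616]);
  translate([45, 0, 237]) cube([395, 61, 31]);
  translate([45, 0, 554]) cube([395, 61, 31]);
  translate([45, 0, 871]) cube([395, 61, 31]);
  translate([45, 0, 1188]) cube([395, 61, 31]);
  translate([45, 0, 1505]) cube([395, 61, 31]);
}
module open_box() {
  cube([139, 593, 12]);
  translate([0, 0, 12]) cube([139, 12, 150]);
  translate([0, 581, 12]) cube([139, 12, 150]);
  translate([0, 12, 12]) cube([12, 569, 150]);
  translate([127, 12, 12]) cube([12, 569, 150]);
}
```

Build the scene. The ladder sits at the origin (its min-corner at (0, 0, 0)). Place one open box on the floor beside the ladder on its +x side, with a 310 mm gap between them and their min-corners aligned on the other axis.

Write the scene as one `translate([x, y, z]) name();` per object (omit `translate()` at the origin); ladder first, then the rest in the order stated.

ladder();
translate([795, 0, 0]) open_box();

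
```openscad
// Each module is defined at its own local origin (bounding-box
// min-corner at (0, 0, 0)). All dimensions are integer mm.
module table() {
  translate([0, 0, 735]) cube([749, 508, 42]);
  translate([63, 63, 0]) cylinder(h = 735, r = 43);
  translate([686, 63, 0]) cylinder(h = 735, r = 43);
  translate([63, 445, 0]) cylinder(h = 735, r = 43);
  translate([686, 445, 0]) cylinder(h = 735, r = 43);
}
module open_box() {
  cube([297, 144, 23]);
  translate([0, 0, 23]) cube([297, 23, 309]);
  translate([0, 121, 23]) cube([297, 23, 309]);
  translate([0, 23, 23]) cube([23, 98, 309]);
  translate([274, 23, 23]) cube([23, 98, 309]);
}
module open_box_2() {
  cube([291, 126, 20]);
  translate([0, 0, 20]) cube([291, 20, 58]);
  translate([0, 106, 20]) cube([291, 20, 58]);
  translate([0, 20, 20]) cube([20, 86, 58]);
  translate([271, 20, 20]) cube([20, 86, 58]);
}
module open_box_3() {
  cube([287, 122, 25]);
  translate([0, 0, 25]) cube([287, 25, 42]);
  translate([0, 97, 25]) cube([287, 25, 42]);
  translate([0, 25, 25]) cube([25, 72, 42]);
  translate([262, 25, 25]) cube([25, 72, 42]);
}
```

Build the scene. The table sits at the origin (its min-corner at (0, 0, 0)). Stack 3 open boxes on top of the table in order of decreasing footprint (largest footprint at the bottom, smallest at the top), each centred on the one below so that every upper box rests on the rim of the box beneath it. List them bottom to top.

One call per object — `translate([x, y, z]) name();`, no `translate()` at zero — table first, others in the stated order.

table();
translate([226, 182, 777]) open_box();
translate([229, 191, 1109]) open_box_2();
translate([231, 193, 1187]) open_box_3();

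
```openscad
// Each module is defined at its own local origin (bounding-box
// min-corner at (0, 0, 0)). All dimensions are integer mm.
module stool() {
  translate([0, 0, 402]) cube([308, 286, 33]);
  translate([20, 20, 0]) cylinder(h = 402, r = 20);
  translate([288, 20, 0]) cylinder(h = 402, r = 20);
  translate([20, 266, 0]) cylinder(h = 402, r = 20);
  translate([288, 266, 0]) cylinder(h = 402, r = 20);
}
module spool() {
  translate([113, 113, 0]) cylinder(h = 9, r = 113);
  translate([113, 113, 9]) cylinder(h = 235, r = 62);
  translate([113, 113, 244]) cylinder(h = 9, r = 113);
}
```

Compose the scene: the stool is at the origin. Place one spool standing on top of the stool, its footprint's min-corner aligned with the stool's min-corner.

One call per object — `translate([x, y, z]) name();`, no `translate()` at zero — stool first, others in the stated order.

stool();
translate([0, 0, 435]) spool();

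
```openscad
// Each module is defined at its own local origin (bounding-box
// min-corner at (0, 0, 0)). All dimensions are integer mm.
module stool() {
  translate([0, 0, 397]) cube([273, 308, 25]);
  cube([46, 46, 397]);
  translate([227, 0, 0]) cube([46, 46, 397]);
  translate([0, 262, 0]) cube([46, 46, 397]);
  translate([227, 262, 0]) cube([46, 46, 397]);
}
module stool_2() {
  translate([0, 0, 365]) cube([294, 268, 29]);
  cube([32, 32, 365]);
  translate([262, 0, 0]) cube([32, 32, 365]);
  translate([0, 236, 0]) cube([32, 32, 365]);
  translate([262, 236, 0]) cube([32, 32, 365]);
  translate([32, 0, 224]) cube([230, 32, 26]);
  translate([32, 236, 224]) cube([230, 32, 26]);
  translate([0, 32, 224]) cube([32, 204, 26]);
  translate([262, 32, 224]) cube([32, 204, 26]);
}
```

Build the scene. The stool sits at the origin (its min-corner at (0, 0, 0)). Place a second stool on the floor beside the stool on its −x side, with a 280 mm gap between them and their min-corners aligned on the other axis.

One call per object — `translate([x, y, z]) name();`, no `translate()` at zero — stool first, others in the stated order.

stool();
translate([-574, 0, 0]) stool_2();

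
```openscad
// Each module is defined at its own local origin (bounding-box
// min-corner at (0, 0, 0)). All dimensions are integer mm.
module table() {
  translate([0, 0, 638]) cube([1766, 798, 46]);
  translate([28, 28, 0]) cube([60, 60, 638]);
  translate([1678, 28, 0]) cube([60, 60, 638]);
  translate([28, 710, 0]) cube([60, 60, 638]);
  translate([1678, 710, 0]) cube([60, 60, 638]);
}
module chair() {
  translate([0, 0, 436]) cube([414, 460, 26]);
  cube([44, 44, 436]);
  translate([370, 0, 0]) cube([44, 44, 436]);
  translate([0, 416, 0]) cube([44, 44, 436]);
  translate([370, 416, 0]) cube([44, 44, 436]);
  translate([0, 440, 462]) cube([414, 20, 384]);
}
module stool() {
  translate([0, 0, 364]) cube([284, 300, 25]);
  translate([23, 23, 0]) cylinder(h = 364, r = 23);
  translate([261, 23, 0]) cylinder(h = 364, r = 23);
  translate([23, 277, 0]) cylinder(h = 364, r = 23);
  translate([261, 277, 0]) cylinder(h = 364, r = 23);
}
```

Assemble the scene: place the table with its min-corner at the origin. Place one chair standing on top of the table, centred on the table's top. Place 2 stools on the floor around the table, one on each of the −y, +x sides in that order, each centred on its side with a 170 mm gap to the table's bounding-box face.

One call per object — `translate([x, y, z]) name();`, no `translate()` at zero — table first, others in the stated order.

table();
translate([676, 169, 684]) chair();
translate([741, -470, 0]) stool();
translate([1936, 249, 0]) stool();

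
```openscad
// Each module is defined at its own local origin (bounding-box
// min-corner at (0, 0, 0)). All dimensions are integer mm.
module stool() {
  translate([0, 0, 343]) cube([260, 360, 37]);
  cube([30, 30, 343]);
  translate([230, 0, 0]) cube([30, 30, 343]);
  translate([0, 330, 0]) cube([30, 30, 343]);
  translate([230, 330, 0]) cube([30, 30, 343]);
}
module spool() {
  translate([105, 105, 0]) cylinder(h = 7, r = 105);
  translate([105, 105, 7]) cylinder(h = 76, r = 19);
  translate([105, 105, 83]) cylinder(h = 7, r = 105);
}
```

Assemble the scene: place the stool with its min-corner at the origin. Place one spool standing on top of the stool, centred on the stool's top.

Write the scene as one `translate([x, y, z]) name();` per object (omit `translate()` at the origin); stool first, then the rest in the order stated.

stool();
translate([25, 75, 380]) spool();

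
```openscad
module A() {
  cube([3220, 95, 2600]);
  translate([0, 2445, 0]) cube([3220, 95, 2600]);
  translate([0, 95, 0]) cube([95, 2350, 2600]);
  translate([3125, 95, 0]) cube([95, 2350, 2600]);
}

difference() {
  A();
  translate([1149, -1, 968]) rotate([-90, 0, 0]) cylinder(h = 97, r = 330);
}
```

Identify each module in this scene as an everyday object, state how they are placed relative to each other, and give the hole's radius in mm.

The subtracted cylinder has r = 330 mm.

A is a house frame. The house frame has a circular hole through its front wall. The hole's radius is 330 mm.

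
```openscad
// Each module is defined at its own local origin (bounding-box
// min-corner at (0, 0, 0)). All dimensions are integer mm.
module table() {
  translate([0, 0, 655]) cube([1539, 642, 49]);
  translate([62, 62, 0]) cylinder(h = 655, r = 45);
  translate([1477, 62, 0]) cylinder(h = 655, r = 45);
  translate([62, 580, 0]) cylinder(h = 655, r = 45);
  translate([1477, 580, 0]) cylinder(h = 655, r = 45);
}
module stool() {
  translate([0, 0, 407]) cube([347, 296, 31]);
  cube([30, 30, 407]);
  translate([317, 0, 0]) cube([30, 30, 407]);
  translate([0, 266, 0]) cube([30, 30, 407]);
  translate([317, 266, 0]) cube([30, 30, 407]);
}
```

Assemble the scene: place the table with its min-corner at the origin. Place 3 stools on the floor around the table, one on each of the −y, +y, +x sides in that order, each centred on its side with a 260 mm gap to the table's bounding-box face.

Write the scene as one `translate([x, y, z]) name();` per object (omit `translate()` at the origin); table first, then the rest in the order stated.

table();
translate([596, -556, 0]) stool();
translate([596, 902, 0]) stool();
translate([1799, 173, 0]) stool();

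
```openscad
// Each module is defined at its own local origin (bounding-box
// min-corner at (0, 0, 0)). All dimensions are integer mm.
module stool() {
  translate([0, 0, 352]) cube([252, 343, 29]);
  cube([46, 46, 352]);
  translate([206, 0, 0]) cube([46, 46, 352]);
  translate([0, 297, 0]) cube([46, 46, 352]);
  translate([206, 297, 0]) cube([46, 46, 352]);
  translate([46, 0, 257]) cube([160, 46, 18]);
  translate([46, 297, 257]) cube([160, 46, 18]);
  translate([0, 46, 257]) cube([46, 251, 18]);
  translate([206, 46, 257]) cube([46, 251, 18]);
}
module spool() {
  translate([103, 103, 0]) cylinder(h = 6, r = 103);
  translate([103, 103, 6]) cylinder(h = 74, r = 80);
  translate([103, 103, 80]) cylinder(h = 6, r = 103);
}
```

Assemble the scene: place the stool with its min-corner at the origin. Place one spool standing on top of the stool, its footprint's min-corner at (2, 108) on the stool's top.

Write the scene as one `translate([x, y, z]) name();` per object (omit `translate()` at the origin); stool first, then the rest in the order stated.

stool();
translate([2, 108, 381]) spool();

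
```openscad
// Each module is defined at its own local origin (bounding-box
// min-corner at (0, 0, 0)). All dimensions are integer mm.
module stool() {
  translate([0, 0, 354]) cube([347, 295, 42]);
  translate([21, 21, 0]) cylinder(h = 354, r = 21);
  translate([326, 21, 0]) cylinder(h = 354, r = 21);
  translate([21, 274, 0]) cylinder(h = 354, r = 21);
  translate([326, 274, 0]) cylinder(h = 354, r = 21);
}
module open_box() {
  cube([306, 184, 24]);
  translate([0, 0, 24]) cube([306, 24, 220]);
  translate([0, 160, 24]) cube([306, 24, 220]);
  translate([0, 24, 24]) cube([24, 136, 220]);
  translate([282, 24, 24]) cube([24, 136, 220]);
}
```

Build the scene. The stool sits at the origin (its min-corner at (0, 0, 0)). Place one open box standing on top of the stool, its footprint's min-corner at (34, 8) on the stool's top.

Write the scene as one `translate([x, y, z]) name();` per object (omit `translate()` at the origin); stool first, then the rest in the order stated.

stool();
translate([34, 8, 396]) open_box();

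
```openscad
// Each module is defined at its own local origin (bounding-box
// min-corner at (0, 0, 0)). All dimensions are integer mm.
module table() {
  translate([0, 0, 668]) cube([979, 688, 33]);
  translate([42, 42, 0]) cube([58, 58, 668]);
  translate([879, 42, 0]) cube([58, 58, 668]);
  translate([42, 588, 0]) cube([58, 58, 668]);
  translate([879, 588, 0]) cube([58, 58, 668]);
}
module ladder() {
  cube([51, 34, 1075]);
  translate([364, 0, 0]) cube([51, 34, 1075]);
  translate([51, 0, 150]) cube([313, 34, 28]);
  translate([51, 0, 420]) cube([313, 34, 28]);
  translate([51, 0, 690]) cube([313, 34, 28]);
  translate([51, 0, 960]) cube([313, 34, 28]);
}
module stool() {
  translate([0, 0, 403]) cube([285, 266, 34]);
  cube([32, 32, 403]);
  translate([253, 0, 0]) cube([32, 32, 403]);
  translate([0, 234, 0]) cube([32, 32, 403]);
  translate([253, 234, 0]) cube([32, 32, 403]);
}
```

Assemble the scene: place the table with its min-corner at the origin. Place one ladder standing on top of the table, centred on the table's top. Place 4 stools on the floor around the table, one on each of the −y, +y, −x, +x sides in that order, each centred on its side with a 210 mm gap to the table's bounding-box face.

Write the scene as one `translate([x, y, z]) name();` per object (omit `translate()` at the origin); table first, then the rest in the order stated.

table();
translate([282, 327, 701]) ladder();
translate([347, -476, 0]) stool();
translate([347, 898, 0]) stool();
translate([-495, 211, 0]) stool();
translate([1189, 211, 0]) stool();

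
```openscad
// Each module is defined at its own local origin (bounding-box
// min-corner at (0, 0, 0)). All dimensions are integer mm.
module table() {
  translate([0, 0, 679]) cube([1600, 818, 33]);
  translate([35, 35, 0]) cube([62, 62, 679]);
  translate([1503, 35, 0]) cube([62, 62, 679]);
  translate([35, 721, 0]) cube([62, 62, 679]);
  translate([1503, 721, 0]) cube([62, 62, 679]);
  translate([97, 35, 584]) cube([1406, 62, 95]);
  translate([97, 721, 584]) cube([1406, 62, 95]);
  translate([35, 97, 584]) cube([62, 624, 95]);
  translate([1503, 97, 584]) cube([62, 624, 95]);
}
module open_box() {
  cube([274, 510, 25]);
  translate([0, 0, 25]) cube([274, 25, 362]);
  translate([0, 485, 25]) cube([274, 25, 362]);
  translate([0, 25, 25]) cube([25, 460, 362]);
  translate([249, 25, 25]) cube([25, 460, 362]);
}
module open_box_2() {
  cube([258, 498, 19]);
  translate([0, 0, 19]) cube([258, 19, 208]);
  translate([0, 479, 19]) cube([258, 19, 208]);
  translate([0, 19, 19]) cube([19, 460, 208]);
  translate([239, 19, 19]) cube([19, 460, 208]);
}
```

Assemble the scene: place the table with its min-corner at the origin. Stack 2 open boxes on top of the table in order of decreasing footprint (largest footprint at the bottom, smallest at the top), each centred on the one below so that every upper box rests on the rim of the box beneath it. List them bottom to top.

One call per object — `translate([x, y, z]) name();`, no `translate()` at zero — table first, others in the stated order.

table();
translate([663, 154, 712]) open_box();
translate([671, 160, 1099]) open_box_2();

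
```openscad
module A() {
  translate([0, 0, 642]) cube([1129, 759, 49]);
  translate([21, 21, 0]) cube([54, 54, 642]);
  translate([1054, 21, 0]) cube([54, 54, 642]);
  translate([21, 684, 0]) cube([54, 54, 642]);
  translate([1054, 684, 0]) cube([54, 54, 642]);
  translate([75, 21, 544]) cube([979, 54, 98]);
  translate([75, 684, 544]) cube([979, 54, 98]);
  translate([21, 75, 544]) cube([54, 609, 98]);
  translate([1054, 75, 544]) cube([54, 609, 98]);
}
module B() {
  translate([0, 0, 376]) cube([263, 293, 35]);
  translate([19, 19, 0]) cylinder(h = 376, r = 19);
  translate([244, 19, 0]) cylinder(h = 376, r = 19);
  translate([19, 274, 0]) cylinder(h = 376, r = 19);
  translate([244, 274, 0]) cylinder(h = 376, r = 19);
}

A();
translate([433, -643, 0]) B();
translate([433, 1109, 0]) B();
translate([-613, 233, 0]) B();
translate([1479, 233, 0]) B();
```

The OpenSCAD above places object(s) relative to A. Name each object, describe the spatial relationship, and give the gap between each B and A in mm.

A is a table. B is a stool. Four stools sit around the table at the −y, +y, −x, +x sides. The gap between each stool and the table is 350 mm.

Each stool's nearest face is 350 mm from the table's bounding box.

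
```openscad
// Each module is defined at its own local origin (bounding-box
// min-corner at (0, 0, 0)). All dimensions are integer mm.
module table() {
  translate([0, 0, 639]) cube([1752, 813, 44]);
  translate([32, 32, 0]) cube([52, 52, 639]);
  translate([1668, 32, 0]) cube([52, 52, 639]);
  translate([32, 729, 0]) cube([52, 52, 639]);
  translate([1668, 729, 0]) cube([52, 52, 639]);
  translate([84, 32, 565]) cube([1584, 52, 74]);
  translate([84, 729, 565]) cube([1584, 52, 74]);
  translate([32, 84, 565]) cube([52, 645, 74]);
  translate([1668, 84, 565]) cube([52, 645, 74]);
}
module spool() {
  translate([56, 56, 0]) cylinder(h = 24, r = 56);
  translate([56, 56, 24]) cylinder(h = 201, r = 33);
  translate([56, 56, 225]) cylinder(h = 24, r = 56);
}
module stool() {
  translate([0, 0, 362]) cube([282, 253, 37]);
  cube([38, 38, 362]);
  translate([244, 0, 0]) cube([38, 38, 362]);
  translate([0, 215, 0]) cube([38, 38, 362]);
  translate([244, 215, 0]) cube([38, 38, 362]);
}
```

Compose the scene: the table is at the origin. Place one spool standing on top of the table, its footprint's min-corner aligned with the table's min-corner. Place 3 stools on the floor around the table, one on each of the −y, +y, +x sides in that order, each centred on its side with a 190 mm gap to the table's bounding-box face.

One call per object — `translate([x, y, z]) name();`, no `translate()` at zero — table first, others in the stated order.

table();
translate([0, 0, 683]) spool();
translate([735, -443, 0]) stool();
translate([735, 1003, 0]) stool();
translate([1942, 280, 0]) stool();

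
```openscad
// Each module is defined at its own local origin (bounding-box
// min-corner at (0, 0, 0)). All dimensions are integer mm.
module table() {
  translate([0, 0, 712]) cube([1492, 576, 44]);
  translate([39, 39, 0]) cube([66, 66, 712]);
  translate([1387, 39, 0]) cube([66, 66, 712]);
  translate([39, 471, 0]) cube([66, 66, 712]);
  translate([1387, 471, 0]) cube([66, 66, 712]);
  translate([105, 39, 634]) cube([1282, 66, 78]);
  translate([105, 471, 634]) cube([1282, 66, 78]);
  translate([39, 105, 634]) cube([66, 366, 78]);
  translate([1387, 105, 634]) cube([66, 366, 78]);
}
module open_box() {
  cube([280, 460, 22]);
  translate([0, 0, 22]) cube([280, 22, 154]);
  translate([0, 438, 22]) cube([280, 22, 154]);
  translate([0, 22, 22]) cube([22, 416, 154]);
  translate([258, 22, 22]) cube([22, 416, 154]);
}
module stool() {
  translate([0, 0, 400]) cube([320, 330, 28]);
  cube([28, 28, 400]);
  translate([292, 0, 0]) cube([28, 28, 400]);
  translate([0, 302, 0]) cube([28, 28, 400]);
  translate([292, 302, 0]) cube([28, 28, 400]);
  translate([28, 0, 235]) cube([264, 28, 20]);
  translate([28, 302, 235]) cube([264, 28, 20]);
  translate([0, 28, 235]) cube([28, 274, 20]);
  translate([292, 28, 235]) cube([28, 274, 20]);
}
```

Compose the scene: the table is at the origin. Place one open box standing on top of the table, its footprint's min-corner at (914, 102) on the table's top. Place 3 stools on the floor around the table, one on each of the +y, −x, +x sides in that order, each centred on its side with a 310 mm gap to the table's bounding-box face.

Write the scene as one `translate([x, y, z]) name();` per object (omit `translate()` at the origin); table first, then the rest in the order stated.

table();
translate([914, 102, 756]) open_box();
translate([586, 886, 0]) stool();
translate([-630, 123, 0]) stool();
translate([1802, 123, 0]) stool();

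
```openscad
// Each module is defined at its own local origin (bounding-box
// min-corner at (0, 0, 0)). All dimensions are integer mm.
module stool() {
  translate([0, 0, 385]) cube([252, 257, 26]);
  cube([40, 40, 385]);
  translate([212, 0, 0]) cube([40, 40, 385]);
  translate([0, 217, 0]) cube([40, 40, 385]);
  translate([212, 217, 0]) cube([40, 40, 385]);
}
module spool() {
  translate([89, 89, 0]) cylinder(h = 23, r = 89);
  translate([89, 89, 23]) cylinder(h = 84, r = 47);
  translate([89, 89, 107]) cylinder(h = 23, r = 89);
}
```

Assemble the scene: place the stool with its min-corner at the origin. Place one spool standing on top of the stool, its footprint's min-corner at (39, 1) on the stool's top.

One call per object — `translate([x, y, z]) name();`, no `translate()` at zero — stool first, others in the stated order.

stool();
translate([39, 1, 411]) spool();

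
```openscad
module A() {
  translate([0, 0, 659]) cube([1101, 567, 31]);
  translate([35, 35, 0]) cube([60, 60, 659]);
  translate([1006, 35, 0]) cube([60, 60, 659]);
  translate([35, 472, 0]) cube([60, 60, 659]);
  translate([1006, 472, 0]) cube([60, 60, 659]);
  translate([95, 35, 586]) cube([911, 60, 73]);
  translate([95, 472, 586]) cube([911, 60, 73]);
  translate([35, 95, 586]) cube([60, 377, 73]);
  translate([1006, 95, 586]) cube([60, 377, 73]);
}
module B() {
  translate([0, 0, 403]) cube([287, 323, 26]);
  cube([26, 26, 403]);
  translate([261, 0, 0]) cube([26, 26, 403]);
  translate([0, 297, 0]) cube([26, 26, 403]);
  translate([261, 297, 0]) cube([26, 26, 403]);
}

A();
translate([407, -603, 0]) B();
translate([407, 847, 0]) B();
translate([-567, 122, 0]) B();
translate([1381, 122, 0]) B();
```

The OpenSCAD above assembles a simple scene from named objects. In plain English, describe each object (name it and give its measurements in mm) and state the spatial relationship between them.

A is a table with a 1101×567 mm rectangular top, 31 mm thick, top surface at z = 690 mm, supported by four 60×60 mm square legs, each inset 35 mm from the nearest pair of top edges, running from the floor. Four apron rails, 60 mm thick and 73 mm tall, run between adjacent legs with their top edges flush with the underside of the top and their outer faces flush with the legs' outer faces.

B is a four-legged stool. The seat is 287×323 mm, 26 mm thick, top at z = 429 mm. It stands on four square legs, each 26×26 mm in cross-section, from z = 0 to the seat underside, each flush with a corner of the seat.

Four stools sit around the table at the −y, +y, −x, +x sides.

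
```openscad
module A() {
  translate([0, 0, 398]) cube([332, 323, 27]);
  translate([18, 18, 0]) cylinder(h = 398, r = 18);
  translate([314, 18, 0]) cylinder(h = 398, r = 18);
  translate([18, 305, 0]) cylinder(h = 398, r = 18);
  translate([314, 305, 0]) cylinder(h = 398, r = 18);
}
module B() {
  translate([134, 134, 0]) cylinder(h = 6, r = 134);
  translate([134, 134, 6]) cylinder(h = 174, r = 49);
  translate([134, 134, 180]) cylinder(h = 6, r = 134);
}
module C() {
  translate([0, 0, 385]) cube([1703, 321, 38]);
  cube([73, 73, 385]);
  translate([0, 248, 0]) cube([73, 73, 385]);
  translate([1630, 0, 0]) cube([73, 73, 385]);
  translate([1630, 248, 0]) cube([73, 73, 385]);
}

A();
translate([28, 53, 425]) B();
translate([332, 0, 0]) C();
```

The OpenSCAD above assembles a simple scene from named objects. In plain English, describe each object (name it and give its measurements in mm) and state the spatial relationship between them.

A is a four-legged stool. The seat is a 332×323×27 mm slab whose top surface is at z = 425 mm; four round legs, each 36 mm in diameter, run from the floor (z = 0) to the underside of the seat, each leg's axis is inset half a diameter from the nearest pair of seat edges (so the leg's bounding box is flush with the corner).

B is a spool: two coaxial disc flanges of radius 134 mm and thickness 6 mm, joined by a core cylinder of radius 49 mm and height 174 mm. The lower flange rests on z = 0 and the three cylinders share a vertical axis.

C is a bench: a 1703×321 mm seat slab, 38 mm thick, top at z = 423 mm, on four 73×73 mm square legs flush with the seat corners and standing on z = 0.

The spool is on top of the stool. The bench is against the stool's +x side, with their −y faces flush.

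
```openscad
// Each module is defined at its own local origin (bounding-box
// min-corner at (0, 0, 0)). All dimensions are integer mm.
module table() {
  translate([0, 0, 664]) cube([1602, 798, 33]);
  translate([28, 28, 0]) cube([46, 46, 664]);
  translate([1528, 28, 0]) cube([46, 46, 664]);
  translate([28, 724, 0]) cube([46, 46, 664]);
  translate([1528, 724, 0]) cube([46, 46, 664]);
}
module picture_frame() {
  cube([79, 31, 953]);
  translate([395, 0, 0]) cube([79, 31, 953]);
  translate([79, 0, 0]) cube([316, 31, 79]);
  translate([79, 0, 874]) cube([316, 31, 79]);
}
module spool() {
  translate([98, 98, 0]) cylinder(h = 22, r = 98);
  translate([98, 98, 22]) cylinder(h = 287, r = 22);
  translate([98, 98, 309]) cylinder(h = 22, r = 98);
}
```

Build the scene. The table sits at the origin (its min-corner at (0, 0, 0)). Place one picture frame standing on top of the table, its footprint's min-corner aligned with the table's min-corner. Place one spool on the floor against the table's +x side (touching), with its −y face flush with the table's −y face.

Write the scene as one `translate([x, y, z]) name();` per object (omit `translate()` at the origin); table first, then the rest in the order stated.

table();
translate([0, 0, 697]) picture_frame();
translate([1602, 0, 0]) spool();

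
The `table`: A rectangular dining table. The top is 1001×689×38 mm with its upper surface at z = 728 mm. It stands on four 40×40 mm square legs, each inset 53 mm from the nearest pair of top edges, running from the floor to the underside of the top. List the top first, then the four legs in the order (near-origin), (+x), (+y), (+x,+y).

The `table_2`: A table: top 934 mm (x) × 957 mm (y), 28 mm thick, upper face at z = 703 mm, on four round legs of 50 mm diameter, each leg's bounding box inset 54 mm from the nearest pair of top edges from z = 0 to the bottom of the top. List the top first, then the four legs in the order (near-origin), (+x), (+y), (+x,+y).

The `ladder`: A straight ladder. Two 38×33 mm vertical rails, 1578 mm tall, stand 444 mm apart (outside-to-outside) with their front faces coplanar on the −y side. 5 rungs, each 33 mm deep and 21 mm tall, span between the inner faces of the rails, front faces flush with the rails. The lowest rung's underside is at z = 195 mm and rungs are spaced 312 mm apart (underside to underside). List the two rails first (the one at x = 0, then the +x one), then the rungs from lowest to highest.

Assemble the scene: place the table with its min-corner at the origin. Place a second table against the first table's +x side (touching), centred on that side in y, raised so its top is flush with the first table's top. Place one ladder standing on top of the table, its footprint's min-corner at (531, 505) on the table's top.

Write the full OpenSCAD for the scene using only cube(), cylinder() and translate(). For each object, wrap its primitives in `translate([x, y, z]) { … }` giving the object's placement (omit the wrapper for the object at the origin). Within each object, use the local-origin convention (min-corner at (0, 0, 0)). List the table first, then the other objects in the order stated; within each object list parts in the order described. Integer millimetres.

translate([0, 0, 690]) cube([1001, 689, 38]);
translate([53, 53, 0]) cube([40, 40, 690]);
translate([908, 53, 0]) cube([40, 40, 690]);
translate([53, 596, 0]) cube([40, 40, 690]);
translate([908, 596, 0]) cube([40, 40, 690]);
translate([1001, -134, 25]) {
  translate([0, 0, 675]) cube([934, 957, 28]);
  translate([79, 79, 0]) cylinder(h = 675, r = 25);
  translate([855, 79, 0]) cylinder(h = 675, r = 25);
  translate([79, 878, 0]) cylinder(h = 675, r = 25);
  translate([855, 878, 0]) cylinder(h = 675, r = 25);
}
translate([531, 505, 728]) {
  cube([38, 33, 1578]);
  translate([406, 0, 0]) cube([38, 33, 1578]);
  translate([38, 0, 195]) cube([368, 33, 21]);
  translate([38, 0, 507]) cube([368, 33, 21]);
  translate([38, 0, 819]) cube([368, 33, 21]);
  translate([38, 0, 1131]) cube([368, 33, 21]);
  translate([38, 0, 1443]) cube([368, 33, 21]);
}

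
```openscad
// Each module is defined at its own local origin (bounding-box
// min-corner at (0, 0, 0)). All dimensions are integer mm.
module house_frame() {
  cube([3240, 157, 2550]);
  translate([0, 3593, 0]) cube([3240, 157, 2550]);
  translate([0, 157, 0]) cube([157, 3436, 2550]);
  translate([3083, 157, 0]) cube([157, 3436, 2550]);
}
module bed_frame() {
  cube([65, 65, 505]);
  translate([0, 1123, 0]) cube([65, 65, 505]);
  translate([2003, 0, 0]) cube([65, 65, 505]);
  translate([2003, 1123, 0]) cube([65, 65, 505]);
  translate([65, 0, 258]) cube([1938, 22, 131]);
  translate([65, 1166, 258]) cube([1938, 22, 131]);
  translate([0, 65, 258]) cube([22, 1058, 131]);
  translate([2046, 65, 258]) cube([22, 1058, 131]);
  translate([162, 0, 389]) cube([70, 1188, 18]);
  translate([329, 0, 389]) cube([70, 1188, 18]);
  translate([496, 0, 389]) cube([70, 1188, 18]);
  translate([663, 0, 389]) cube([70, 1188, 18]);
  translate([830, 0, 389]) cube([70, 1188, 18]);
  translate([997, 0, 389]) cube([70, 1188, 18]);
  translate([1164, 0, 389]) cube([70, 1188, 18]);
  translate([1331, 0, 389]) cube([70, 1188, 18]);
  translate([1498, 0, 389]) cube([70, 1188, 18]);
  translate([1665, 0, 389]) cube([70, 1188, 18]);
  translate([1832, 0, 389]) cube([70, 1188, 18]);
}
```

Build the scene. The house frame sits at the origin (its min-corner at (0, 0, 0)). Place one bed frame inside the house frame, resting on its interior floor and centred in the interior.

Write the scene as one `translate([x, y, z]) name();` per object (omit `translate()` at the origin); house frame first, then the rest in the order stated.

house_frame();
translate([586, 1281, 0]) bed_frame();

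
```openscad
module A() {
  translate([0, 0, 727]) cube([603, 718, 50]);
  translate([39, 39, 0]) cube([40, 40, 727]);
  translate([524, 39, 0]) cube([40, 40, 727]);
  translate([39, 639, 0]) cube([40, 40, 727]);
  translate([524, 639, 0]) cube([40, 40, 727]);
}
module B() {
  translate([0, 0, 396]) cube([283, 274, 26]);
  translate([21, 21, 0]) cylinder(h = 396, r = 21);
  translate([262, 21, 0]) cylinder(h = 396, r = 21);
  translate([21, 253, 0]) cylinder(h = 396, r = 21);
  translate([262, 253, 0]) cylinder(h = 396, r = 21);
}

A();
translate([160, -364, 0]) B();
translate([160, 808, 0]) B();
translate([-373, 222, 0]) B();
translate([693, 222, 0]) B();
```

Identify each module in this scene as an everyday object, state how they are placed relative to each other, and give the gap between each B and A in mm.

A is a table. B is a stool. Four stools sit around the table at the −y, +y, −x, +x sides. The gap between each stool and the table is 90 mm.

Each stool's nearest face is 90 mm from the table's bounding box.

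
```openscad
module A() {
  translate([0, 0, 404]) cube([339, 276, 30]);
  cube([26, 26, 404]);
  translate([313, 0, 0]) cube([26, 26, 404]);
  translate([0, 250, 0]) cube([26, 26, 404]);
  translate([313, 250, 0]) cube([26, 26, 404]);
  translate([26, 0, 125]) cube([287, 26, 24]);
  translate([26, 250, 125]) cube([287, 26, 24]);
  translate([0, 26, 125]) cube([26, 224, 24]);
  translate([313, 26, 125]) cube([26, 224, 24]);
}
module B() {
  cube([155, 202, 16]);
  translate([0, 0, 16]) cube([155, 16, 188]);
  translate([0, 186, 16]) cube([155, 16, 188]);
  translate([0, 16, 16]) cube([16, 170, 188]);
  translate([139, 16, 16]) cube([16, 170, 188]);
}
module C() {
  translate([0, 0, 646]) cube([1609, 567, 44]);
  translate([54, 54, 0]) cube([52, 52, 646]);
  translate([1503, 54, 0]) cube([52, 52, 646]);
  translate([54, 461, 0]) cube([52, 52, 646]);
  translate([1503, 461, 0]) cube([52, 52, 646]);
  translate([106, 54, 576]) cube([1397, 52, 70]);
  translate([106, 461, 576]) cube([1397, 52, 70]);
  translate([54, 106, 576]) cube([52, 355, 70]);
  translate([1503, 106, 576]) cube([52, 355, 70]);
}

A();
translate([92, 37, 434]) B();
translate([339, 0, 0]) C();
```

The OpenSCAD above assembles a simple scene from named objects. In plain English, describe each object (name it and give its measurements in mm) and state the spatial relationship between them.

A is a four-legged stool. The seat is a 339×276×30 mm slab whose top surface is at z = 434 mm; four square legs, each 26×26 mm in cross-section, run from the floor (z = 0) to the underside of the seat, each flush with a corner of the seat. Four stretchers, 26 mm wide and 24 mm tall, connect adjacent legs with their undersides at z = 125 mm, each running between the inner faces of the legs it joins and aligned with the legs' outer faces on the other axis.

B is an open-topped rectangular box: outside dimensions 155×202×204 mm, with a uniform wall and base thickness of 16 mm. The base is a full 155×202 slab on the floor; four walls sit on top of the base. The front and back walls (the −y and +y sides) span the full width; the two side walls fit between them.

C is a table with a 1609×567 mm rectangular top, 44 mm thick, top surface at z = 690 mm, supported by four 52×52 mm square legs, each inset 54 mm from the nearest pair of top edges, running from the floor. Four apron rails, 52 mm thick and 70 mm tall, run between adjacent legs with their top edges flush with the underside of the top and their outer faces flush with the legs' outer faces.

The open box is on top of the stool, centred. The table is against the stool's +x side, with their −y faces flush.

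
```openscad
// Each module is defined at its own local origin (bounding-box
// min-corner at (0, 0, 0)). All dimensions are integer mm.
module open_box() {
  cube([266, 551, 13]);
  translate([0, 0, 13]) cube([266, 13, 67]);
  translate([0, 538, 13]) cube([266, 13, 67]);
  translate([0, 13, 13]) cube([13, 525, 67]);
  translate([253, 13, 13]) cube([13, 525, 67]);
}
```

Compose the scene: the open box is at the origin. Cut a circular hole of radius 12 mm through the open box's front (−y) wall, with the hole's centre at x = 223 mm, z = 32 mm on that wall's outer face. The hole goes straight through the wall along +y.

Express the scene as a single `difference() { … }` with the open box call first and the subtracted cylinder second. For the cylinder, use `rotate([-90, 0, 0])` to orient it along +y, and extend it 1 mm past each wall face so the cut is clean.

difference() {
  open_box();
  translate([223, -1, 32]) rotate([-90, 0, 0]) cylinder(h = 15, r = 12);
}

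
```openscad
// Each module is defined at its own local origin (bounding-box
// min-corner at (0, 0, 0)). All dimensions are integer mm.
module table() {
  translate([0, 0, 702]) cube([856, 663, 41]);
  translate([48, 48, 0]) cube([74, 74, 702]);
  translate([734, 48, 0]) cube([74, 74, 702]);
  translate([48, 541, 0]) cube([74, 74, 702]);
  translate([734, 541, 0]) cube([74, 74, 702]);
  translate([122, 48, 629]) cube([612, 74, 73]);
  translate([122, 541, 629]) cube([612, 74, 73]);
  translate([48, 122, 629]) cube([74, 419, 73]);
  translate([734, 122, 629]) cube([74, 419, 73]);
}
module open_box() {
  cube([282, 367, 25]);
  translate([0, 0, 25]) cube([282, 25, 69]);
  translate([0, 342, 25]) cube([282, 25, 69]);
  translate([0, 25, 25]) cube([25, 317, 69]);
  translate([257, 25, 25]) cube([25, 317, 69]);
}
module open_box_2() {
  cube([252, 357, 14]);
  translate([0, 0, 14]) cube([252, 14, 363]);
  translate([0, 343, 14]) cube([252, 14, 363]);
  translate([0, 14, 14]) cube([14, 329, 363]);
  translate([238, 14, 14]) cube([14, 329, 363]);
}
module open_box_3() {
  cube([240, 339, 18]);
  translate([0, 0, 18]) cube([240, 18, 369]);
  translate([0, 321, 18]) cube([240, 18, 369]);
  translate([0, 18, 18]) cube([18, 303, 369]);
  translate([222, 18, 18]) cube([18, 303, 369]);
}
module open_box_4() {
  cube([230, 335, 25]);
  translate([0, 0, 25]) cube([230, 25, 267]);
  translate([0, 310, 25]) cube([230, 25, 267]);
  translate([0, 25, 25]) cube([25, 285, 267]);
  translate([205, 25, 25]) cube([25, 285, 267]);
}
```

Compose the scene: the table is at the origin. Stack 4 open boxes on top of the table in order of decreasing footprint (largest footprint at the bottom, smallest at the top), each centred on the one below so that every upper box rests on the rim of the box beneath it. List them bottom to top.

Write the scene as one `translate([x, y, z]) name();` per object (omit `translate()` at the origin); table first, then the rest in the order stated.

table();
translate([287, 148, 743]) open_box();
translate([302, 153, 837]) open_box_2();
translate([308, 162, 1214]) open_box_3();
translate([313, 164, 1601]) open_box_4();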